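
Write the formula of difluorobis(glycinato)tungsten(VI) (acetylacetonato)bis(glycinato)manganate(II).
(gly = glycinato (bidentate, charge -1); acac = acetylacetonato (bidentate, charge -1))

Cation [W…]: ligand charges -4, W(VI) ⇒ ion charge 2+.
Anion [Mn…]: ligand charges -3, Mn(II) ⇒ ion charge 1−.

[WF2(gly)2][Mn(acac)(gly)2]2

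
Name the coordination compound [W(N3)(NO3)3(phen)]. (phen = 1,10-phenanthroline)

azidotrinitrato(1,10-phenanthroline)tungsten(IV)

There is no counter-ion, so the complex is neutral overall.
Ligand charges: 1×1,10-phenanthroline (neutral), 3×nitrato (-1 each), 1×azido (-1 each); total -4. So W + (-4) = 0, giving W = +4.
Ligands are named alphabetically: azido before nitrato before phenanthroline.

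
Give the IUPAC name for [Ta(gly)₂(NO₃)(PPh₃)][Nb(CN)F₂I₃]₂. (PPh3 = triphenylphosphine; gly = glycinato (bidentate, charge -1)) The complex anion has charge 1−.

Both ions are complex: the cation is named first with the plain metal name, the anion second with the -ate form; each ion's ligands are alphabetised independently.
The complex anion is given as 1−; its ligand charges sum to -6, so Nb = +5.
With 2 anions per cation, the cation must be 2×1 = 2+.
Cation: ligand charges sum to -3; for the ion to be 2+, Ta = +5.

bis(glycinato)nitrato(triphenylphosphine)tantalum(V) cyanodifluorotriiodoniobate(V)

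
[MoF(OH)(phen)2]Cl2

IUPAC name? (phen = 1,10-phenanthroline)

The 2 chloride counter-ions carry a total charge of -2, so each complex ion is 2+.
Ligand charges: 2×1,10-phenanthroline (neutral), 1×fluoro (-1 each), 1×hydroxo (-1 each); total -2. So Mo + (-2) = 2+, giving Mo = +4.
Ligands are named alphabetically: fluoro before hydroxo before phenanthroline.

fluorohydroxobis(1,10-phenanthroline)molybdenum(IV) chloride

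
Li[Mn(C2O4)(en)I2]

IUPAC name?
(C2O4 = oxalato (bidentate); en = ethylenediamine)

The 1 lithium counter-ion carries a total charge of +1, so each complex ion is 1−.
Ligand charges: 2×iodo (-1 each), 1×oxalato (-2 each), 1×ethylenediamine (neutral); total -4. So Mn + (-4) = 1−, giving Mn = +3.
Ligands are named alphabetically: ethylenediamine before iodo before oxalato.
The complex ion is anionic, so manganese takes the -ate form manganate(III).

lithium (ethylenediamine)diiodooxalatomanganate(III)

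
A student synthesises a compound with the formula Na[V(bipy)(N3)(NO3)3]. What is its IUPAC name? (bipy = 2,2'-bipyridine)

The 1 sodium counter-ion carries a total charge of +1, so each complex ion is 1−.
Ligand charges: 3×nitrato (-1 each), 1×2,2'-bipyridine (neutral), 1×azido (-1 each); total -4. So V + (-4) = 1−, giving V = +3.
Ligands are named alphabetically: azido before bipyridine before nitrato.
The complex ion is anionic, so vanadium takes the -ate form vanadate(III).

sodium azido(2,2'-bipyridine)trinitratovanadate(III)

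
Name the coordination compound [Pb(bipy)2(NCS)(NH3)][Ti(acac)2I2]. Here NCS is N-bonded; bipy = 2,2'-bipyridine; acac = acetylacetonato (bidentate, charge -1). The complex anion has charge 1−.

amminebis(2,2'-bipyridine)isothiocyanatolead(II) bis(acetylacetonato)diiodotitanate(III)

Both ions are complex: the cation is named first with the plain metal name, the anion second with the -ate form; each ion's ligands are alphabetised independently.
The complex anion is given as 1−; its ligand charges sum to -4, so Ti = +3.
A 1:1 salt means the cation carries the equal and opposite charge, 1+.
Cation: ligand charges sum to -1; for the ion to be 1+, Pb = +2.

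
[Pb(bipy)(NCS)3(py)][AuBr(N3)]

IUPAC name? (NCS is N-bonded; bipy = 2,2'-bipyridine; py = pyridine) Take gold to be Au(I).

Both ions are complex: the cation is named first with the plain metal name, the anion second with the -ate form; each ion's ligands are alphabetised independently.
Au is given as +1; the anion's ligand charges sum to -2, so the complex anion is 1−.
A 1:1 salt means the cation carries the equal and opposite charge, 1+.
Cation: ligand charges sum to -3; for the ion to be 1+, Pb = +4.

(2,2'-bipyridine)triisothiocyanato(pyridine)lead(IV) azidobromoaurate(I)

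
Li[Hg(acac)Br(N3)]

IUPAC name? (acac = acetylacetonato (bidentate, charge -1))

The 1 lithium counter-ion carries a total charge of +1, so each complex ion is 1−.
Ligand charges: 1×azido (-1 each), 1×acetylacetonato (-1 each), 1×bromo (-1 each); total -3. So Hg + (-3) = 1−, giving Hg = +2.
Ligands are named alphabetically: acetylacetonato before azido before bromo.
The complex ion is anionic, so mercury takes the -ate form mercurate(II).

lithium (acetylacetonato)azidobromomercurate(II)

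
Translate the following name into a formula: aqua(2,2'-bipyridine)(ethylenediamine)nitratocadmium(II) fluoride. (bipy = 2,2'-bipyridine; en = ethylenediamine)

Ligands: 1 2,2'-bipyridine (bipy, neutral), 1 nitrato (NO3, -1), 1 ethylenediamine (en, neutral), 1 aqua (H2O, neutral). Ligand charge sum = -1.
With Cd in oxidation state +2, the complex ion is [Cd...]^1+.
Charge balance with fluoride (-1) requires 1 complex ion per 1 fluoride.

[Cd(bipy)(en)(H2O)(NO3)]F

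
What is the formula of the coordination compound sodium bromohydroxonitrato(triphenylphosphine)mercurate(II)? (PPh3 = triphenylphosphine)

Na[HgBr(NO3)(OH)(PPh3)]

Ligands: 1 triphenylphosphine (PPh3, neutral), 1 nitrato (NO3, -1), 1 bromo (Br, -1), 1 hydroxo (OH, -1). Ligand charge sum = -3.
With Hg in oxidation state +2, the complex ion is [Hg...]^1−.
Charge balance with sodium (+1) requires 1 complex ion per 1 sodium.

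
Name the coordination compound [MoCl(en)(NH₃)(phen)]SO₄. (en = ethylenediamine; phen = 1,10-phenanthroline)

The 1 sulfate counter-ion carries a total charge of -2, so each complex ion is 2+.
Ligand charges: 1×ethylenediamine (neutral), 1×chloro (-1 each), 1×ammine (neutral), 1×1,10-phenanthroline (neutral); total -1. So Mo + (-1) = 2+, giving Mo = +3.
Ligands are named alphabetically: ammine before chloro before ethylenediamine before phenanthroline.

amminechloro(ethylenediamine)(1,10-phenanthroline)molybdenum(III) sulfate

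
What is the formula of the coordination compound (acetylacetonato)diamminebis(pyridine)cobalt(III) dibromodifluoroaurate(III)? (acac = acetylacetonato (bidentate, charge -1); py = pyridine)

[Co(acac)(NH3)2(py)2][AuBr2F2]2

Cation [Co…]: ligand charges -1, Co(III) ⇒ ion charge 2+.
Anion [Au…]: ligand charges -4, Au(III) ⇒ ion charge 1−.
One 2+ cation requires 2 of the 1− anion.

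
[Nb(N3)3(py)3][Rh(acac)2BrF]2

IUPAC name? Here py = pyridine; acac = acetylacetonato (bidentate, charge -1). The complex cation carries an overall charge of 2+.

The complex cation is given as 2+; its ligand charges sum to -3, so Nb = +5.
With 2 anions per cation, each anion must be 2/2 = 1−.
Anion: ligand charges sum to -4; for the ion to be 1−, Rh = +3.

triazidotris(pyridine)niobium(V) bis(acetylacetonato)bromofluororhodate(III)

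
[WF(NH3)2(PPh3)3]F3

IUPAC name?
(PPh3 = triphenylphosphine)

diamminefluorotris(triphenylphosphine)tungsten(IV) fluoride

The 3 fluoride counter-ions carry a total charge of -3, so each complex ion is 3+.
Ligand charges: 2×ammine (neutral), 3×triphenylphosphine (neutral), 1×fluoro (-1 each); total -1. So W + (-1) = 3+, giving W = +4.
Ligands are named alphabetically: ammine before fluoro before triphenylphosphine.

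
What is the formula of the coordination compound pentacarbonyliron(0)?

[Fe(CO)5]

Ligands: 5 carbonyl (CO, neutral). Ligand charge sum = 0.
With Fe in oxidation state 0, the complex ion is [Fe...].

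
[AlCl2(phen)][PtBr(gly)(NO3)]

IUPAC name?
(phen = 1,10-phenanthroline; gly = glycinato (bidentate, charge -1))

Both ions are complex: the cation is named first with the plain metal name, the anion second with the -ate form; each ion's ligands are alphabetised independently.
Aluminium is always +3 in its complexes; the cation's ligand charges sum to -2, so the complex cation is 1+.
A 1:1 salt means the anion carries the equal and opposite charge, 1−.
Anion: ligand charges sum to -3; for the ion to be 1−, Pt = +2.

dichloro(1,10-phenanthroline)aluminium(III) bromo(glycinato)nitratoplatinate(II)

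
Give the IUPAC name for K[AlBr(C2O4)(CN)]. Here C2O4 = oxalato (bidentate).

The 1 potassium counter-ion carries a total charge of +1, so each complex ion is 1−.
Ligand charges: 1×bromo (-1 each), 1×cyano (-1 each), 1×oxalato (-2 each); total -4. So Al + (-4) = 1−, giving Al = +3.
The complex ion is anionic, so aluminium takes the -ate form aluminate(III).

potassium bromocyanooxalatoaluminate(III)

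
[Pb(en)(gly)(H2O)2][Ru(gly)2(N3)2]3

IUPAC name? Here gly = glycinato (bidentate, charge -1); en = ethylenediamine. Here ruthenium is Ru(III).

diaqua(ethylenediamine)(glycinato)lead(IV) diazidobis(glycinato)ruthenate(III)

Both ions are complex: the cation is named first with the plain metal name, the anion second with the -ate form; each ion's ligands are alphabetised independently.
Ru is given as +3; the anion's ligand charges sum to -4, so the complex anion is 1−.
With 3 anions per cation, the cation must be 3×1 = 3+.
Cation: ligand charges sum to -1; for the ion to be 3+, Pb = +4.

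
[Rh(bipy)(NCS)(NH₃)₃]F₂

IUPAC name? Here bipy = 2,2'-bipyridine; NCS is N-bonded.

triammine(2,2'-bipyridine)isothiocyanatorhodium(III) fluoride

The 2 fluoride counter-ions carry a total charge of -2, so each complex ion is 2+.
Ligand charges: 3×ammine (neutral), 1×2,2'-bipyridine (neutral), 1×isothiocyanato (-1 each); total -1. So Rh + (-1) = 2+, giving Rh = +3.
Ligands are named alphabetically: ammine before bipyridine before isothiocyanato.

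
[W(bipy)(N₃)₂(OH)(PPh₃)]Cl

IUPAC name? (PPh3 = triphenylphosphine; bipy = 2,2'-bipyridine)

diazido(2,2'-bipyridine)hydroxo(triphenylphosphine)tungsten(IV) chloride

The 1 chloride counter-ion carries a total charge of -1, so each complex ion is 1+.
Ligand charges: 2×azido (-1 each), 1×triphenylphosphine (neutral), 1×2,2'-bipyridine (neutral), 1×hydroxo (-1 each); total -3. So W + (-3) = 1+, giving W = +4.
Ligands are named alphabetically: azido before bipyridine before hydroxo before triphenylphosphine.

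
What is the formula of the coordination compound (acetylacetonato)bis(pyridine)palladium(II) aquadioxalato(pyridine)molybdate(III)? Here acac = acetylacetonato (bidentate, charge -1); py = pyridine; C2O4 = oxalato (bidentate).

[Pd(acac)(py)2][Mo(C2O4)2(H2O)(py)]

Cation [Pd…]: ligand charges -1, Pd(II) ⇒ ion charge 1+.
Anion [Mo…]: ligand charges -4, Mo(III) ⇒ ion charge 1−.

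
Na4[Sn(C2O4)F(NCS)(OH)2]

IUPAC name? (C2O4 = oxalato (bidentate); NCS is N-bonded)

The 4 sodium counter-ions carry a total charge of +4, so each complex ion is 4−.
Ligand charges: 1×oxalato (-2 each), 2×hydroxo (-1 each), 1×fluoro (-1 each), 1×isothiocyanato (-1 each); total -6. So Sn + (-6) = 4−, giving Sn = +2.
Ligands are named alphabetically: fluoro before hydroxo before isothiocyanato before oxalato.
The complex ion is anionic, so tin takes the -ate form stannate(II).

sodium fluorodihydroxoisothiocyanatooxalatostannate(II)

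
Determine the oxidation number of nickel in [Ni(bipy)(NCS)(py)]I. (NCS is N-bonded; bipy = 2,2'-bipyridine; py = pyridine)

1 iodide outside the brackets (-1 each) → the complex ion is 1+.
Ligand charges: 1×NCS = -1; 1×bipy neutral; 1×py neutral; sum -1.
Ni + (-1) = 1+ ⇒ Ni is +2.

+2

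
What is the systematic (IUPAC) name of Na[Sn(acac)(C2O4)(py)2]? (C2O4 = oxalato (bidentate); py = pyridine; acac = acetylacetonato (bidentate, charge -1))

sodium (acetylacetonato)oxalatobis(pyridine)stannate(II)

The 1 sodium counter-ion carries a total charge of +1, so each complex ion is 1−.
Ligand charges: 1×oxalato (-2 each), 2×pyridine (neutral), 1×acetylacetonato (-1 each); total -3. So Sn + (-3) = 1−, giving Sn = +2.
Ligands are named alphabetically: acetylacetonato before oxalato before pyridine.
The complex ion is anionic, so tin takes the -ate form stannate(II).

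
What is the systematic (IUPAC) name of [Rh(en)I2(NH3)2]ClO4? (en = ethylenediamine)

diammine(ethylenediamine)diiodorhodium(III) perchlorate

The 1 perchlorate counter-ion carries a total charge of -1, so each complex ion is 1+.
Ligand charges: 2×iodo (-1 each), 1×ethylenediamine (neutral), 2×ammine (neutral); total -2. So Rh + (-2) = 1+, giving Rh = +3.
Ligands are named alphabetically: ammine before ethylenediamine before iodo.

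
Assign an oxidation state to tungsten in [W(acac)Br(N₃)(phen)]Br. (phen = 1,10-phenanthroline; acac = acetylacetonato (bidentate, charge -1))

1 bromide outside the brackets (-1 each) → the complex ion is 1+.
Ligand charges: 1×N3 = -1; 1×Br = -1; 1×phen neutral; 1×acac = -1; sum -3.
W + (-3) = 1+ ⇒ W is +4.

+4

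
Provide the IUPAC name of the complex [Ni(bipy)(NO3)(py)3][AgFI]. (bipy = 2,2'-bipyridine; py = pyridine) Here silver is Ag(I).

(2,2'-bipyridine)nitratotris(pyridine)nickel(II) fluoroiodoargentate(I)

Ag is given as +1; the anion's ligand charges sum to -2, so the complex anion is 1−.
A 1:1 salt means the cation carries the equal and opposite charge, 1+.
Cation: ligand charges sum to -1; for the ion to be 1+, Ni = +2.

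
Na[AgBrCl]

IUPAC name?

The 1 sodium counter-ion carries a total charge of +1, so each complex ion is 1−.
Ligand charges: 1×bromo (-1 each), 1×chloro (-1 each); total -2. So Ag + (-2) = 1−, giving Ag = +1.
Ligands are named alphabetically: bromo before chloro.
The complex ion is anionic, so silver takes the -ate form argentate(I).

sodium bromochloroargentate(I)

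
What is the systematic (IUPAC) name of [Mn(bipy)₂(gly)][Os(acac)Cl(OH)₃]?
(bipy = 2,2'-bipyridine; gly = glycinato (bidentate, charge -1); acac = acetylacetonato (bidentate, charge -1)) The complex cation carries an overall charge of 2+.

bis(2,2'-bipyridine)(glycinato)manganese(III) (acetylacetonato)chlorotrihydroxoosmate(III)

Both ions are complex: the cation is named first with the plain metal name, the anion second with the -ate form; each ion's ligands are alphabetised independently.
The complex cation is given as 2+; its ligand charges sum to -1, so Mn = +3.
A 1:1 salt means the anion carries the equal and opposite charge, 2−.
Anion: ligand charges sum to -5; for the ion to be 2−, Os = +3.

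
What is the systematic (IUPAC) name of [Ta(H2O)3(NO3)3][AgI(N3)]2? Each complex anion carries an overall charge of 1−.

Both ions are complex: the cation is named first with the plain metal name, the anion second with the -ate form; each ion's ligands are alphabetised independently.
The complex anion is given as 1−; its ligand charges sum to -2, so Ag = +1.
With 2 anions per cation, the cation must be 2×1 = 2+.
Cation: ligand charges sum to -3; for the ion to be 2+, Ta = +5.

triaquatrinitratotantalum(V) azidoiodoargentate(I)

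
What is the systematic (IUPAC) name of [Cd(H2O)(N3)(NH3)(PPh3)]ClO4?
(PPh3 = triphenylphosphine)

The 1 perchlorate counter-ion carries a total charge of -1, so each complex ion is 1+.
Ligand charges: 1×ammine (neutral), 1×azido (-1 each), 1×aqua (neutral), 1×triphenylphosphine (neutral); total -1. So Cd + (-1) = 1+, giving Cd = +2.
Ligands are named alphabetically: ammine before aqua before azido before triphenylphosphine.

ammineaquaazido(triphenylphosphine)cadmium(II) perchlorate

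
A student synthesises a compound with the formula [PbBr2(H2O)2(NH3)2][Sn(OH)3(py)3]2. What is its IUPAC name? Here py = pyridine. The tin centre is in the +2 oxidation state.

diamminediaquadibromolead(IV) trihydroxotris(pyridine)stannate(II)

Both ions are complex: the cation is named first with the plain metal name, the anion second with the -ate form; each ion's ligands are alphabetised independently.
Sn is given as +2; the anion's ligand charges sum to -3, so the complex anion is 1−.
With 2 anions per cation, the cation must be 2×1 = 2+.
Cation: ligand charges sum to -2; for the ion to be 2+, Pb = +4.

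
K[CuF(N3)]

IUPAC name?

potassium azidofluorocuprate(I)

The 1 potassium counter-ion carries a total charge of +1, so each complex ion is 1−.
Ligand charges: 1×fluoro (-1 each), 1×azido (-1 each); total -2. So Cu + (-2) = 1−, giving Cu = +1.
Ligands are named alphabetically: azido before fluoro.
The complex ion is anionic, so copper takes the -ate form cuprate(I).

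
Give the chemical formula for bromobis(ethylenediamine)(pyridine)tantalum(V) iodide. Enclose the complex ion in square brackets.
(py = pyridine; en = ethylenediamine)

Ligands: 1 pyridine (py, neutral), 2 ethylenediamine (en, neutral), 1 bromo (Br, -1). Ligand charge sum = -1.
With Ta in oxidation state +5, the complex ion is [Ta...]^4+.
Charge balance with iodide (-1) requires 1 complex ion per 4 iodide.

[TaBr(en)2(py)]I4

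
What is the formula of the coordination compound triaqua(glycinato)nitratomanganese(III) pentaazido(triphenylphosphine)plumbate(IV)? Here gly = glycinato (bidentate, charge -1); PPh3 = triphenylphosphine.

Cation [Mn…]: ligand charges -2, Mn(III) ⇒ ion charge 1+.
Anion [Pb…]: ligand charges -5, Pb(IV) ⇒ ion charge 1−.
One 1+ cation balances one 1− anion.

[Mn(gly)(H2O)3(NO3)][Pb(N3)5(PPh3)]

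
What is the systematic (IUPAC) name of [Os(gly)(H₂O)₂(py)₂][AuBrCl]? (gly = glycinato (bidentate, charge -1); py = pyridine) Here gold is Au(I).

Au is given as +1; the anion's ligand charges sum to -2, so the complex anion is 1−.
A 1:1 salt means the cation carries the equal and opposite charge, 1+.
Cation: ligand charges sum to -1; for the ion to be 1+, Os = +2.

diaqua(glycinato)bis(pyridine)osmium(II) bromochloroaurate(I)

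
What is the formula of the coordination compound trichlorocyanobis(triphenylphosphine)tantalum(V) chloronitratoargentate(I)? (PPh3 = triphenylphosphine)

[TaCl3(CN)(PPh3)2][AgCl(NO3)]

Cation [Ta…]: ligand charges -4, Ta(V) ⇒ ion charge 1+.
Anion [Ag…]: ligand charges -2, Ag(I) ⇒ ion charge 1−.
One 1+ cation balances one 1− anion.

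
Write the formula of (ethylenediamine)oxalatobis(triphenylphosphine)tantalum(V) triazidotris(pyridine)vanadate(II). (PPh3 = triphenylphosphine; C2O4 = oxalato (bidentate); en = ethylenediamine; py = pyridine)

[Ta(C2O4)(en)(PPh3)2][V(N3)3(py)3]3

Cation [Ta…]: ligand charges -2, Ta(V) ⇒ ion charge 3+.
Anion [V…]: ligand charges -3, V(II) ⇒ ion charge 1−.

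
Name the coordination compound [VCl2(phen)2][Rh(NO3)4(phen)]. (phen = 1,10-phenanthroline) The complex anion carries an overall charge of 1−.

dichlorobis(1,10-phenanthroline)vanadium(III) tetranitrato(1,10-phenanthroline)rhodate(III)

The complex anion is given as 1−; its ligand charges sum to -4, so Rh = +3.
A 1:1 salt means the cation carries the equal and opposite charge, 1+.
Cation: ligand charges sum to -2; for the ion to be 1+, V = +3.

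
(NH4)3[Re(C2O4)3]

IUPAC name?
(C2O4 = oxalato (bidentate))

The 3 ammonium counter-ions carry a total charge of +3, so each complex ion is 3−.
Ligand charges: 3×oxalato (-2 each); total -6. So Re + (-6) = 3−, giving Re = +3.
The complex ion is anionic, so rhenium takes the -ate form rhenate(III).

ammonium trioxalatorhenate(III)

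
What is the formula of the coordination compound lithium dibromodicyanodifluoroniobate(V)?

Ligands: 2 bromo (Br, -1), 2 fluoro (F, -1), 2 cyano (CN, -1). Ligand charge sum = -6.
With Nb in oxidation state +5, the complex ion is [Nb...]^1−.
Charge balance with lithium (+1) requires 1 complex ion per 1 lithium.

Li[NbBr2(CN)2F2]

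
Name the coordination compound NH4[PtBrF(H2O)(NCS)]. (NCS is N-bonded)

The 1 ammonium counter-ion carries a total charge of +1, so each complex ion is 1−.
Ligand charges: 1×fluoro (-1 each), 1×bromo (-1 each), 1×isothiocyanato (-1 each), 1×aqua (neutral); total -3. So Pt + (-3) = 1−, giving Pt = +2.
The complex ion is anionic, so platinum takes the -ate form platinate(II).

ammonium aquabromofluoroisothiocyanatoplatinate(II)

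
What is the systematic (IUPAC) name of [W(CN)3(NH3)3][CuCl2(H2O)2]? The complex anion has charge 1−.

triamminetricyanotungsten(IV) diaquadichlorocuprate(I)

The complex anion is given as 1−; its ligand charges sum to -2, so Cu = +1.
A 1:1 salt means the cation carries the equal and opposite charge, 1+.
Cation: ligand charges sum to -3; for the ion to be 1+, W = +4.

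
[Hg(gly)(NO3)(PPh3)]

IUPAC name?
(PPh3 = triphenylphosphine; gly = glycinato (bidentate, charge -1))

(glycinato)nitrato(triphenylphosphine)mercury(II)

There is no counter-ion, so the complex is neutral overall.
Ligand charges: 1×triphenylphosphine (neutral), 1×nitrato (-1 each), 1×glycinato (-1 each); total -2. So Hg + (-2) = 0, giving Hg = +2.
Ligands are named alphabetically: glycinato before nitrato before triphenylphosphine.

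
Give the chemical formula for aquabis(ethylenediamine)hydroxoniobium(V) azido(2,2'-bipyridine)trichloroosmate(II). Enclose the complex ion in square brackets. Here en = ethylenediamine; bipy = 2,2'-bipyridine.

Cation [Nb…]: ligand charges -1, Nb(V) ⇒ ion charge 4+.
Anion [Os…]: ligand charges -4, Os(II) ⇒ ion charge 2−.

[Nb(en)2(H2O)(OH)][Os(bipy)Cl3(N3)]2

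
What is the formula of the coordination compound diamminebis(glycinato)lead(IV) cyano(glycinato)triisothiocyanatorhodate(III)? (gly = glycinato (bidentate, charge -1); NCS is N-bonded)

[Pb(gly)2(NH3)2][Rh(CN)(gly)(NCS)3]

Cation [Pb…]: ligand charges -2, Pb(IV) ⇒ ion charge 2+.
Anion [Rh…]: ligand charges -5, Rh(III) ⇒ ion charge 2−.
One 2+ cation balances one 2− anion.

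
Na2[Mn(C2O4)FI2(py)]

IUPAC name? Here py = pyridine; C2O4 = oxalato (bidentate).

sodium fluorodiiodooxalato(pyridine)manganate(III)

The 2 sodium counter-ions carry a total charge of +2, so each complex ion is 2−.
Ligand charges: 2×iodo (-1 each), 1×pyridine (neutral), 1×fluoro (-1 each), 1×oxalato (-2 each); total -5. So Mn + (-5) = 2−, giving Mn = +3.
Ligands are named alphabetically: fluoro before iodo before oxalato before pyridine.
The complex ion is anionic, so manganese takes the -ate form manganate(III).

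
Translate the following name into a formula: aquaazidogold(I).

[Au(H2O)(N3)]

Ligands: 1 azido (N3, -1), 1 aqua (H2O, neutral). Ligand charge sum = -1.
With Au in oxidation state +1, the complex ion is [Au...].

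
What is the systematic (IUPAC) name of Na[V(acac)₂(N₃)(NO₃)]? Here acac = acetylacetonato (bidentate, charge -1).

sodium bis(acetylacetonato)azidonitratovanadate(III)

The 1 sodium counter-ion carries a total charge of +1, so each complex ion is 1−.
Ligand charges: 1×azido (-1 each), 2×acetylacetonato (-1 each), 1×nitrato (-1 each); total -4. So V + (-4) = 1−, giving V = +3.
The complex ion is anionic, so vanadium takes the -ate form vanadate(III).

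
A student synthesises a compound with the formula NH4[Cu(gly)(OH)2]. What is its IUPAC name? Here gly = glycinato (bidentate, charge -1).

ammonium (glycinato)dihydroxocuprate(II)

The 1 ammonium counter-ion carries a total charge of +1, so each complex ion is 1−.
Ligand charges: 1×glycinato (-1 each), 2×hydroxo (-1 each); total -3. So Cu + (-3) = 1−, giving Cu = +2.
The complex ion is anionic, so copper takes the -ate form cuprate(II).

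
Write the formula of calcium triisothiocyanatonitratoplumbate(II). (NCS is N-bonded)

Ca[Pb(NCS)3(NO3)]

Ligands: 1 nitrato (NO3, -1), 3 isothiocyanato (NCS, -1). Ligand charge sum = -4.
With Pb in oxidation state +2, the complex ion is [Pb...]^2−.
Charge balance with calcium (+2) requires 1 complex ion per 1 calcium.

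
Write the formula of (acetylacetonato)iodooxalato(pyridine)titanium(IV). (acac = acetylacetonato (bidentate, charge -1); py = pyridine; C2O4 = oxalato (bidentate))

Ligands: 1 acetylacetonato (acac, -1), 1 iodo (I, -1), 1 pyridine (py, neutral), 1 oxalato (C2O4, -2). Ligand charge sum = -4.
With Ti in oxidation state +4, the complex ion is [Ti...].

[Ti(acac)(C2O4)I(py)]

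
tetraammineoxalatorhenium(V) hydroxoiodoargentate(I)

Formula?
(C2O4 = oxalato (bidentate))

[Re(C2O4)(NH3)4][AgI(OH)]3

Cation [Re…]: ligand charges -2, Re(V) ⇒ ion charge 3+.
Anion [Ag…]: ligand charges -2, Ag(I) ⇒ ion charge 1−.
One 3+ cation requires 3 of the 1− anion.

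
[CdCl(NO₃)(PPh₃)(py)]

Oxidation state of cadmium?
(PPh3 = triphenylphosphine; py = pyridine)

No counter-ion: the bracketed complex is neutral.
Ligand charges: 1×PPh3 neutral; 1×NO3 = -1; 1×py neutral; 1×Cl = -1; sum -2.
Cd + (-2) = 0 ⇒ Cd is +2.

+2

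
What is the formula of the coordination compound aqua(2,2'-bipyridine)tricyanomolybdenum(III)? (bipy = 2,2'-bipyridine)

Ligands: 1 2,2'-bipyridine (bipy, neutral), 1 aqua (H2O, neutral), 3 cyano (CN, -1). Ligand charge sum = -3.
With Mo in oxidation state +3, the complex ion is [Mo...].

[Mo(bipy)(CN)3(H2O)]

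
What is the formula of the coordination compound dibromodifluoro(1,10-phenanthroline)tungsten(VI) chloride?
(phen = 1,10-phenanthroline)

[WBr2F2(phen)]Cl2

Ligands: 2 fluoro (F, -1), 1 1,10-phenanthroline (phen, neutral), 2 bromo (Br, -1). Ligand charge sum = -4.
Charge balance with chloride (-1) requires 1 complex ion per 2 chloride.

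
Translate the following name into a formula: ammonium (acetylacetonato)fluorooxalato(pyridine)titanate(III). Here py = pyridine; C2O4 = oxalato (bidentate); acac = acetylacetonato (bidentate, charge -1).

Ligands: 1 pyridine (py, neutral), 1 oxalato (C2O4, -2), 1 acetylacetonato (acac, -1), 1 fluoro (F, -1). Ligand charge sum = -4.
Charge balance with ammonium (+1) requires 1 complex ion per 1 ammonium.

NH4[Ti(acac)(C2O4)F(py)]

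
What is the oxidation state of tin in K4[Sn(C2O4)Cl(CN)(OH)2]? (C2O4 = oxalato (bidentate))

+2

4 potassium outside the brackets (+1 each) → the complex ion is 4−.
Ligand charges: 1×CN = -1; 1×C2O4 = -2; 1×Cl = -1; 2×OH = -2; sum -6.
Sn + (-6) = 4− ⇒ Sn is +2.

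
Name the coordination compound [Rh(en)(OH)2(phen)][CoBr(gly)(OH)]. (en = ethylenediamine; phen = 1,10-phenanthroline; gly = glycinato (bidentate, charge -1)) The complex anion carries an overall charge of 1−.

(ethylenediamine)dihydroxo(1,10-phenanthroline)rhodium(III) bromo(glycinato)hydroxocobaltate(II)

Both ions are complex: the cation is named first with the plain metal name, the anion second with the -ate form; each ion's ligands are alphabetised independently.
The complex anion is given as 1−; its ligand charges sum to -3, so Co = +2.
A 1:1 salt means the cation carries the equal and opposite charge, 1+.
Cation: ligand charges sum to -2; for the ion to be 1+, Rh = +3.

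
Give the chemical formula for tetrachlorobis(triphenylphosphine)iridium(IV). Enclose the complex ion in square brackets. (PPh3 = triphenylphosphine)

Ligands: 4 chloro (Cl, -1), 2 triphenylphosphine (PPh3, neutral). Ligand charge sum = -4.
With Ir in oxidation state +4, the complex ion is [Ir...].

[IrCl4(PPh3)2]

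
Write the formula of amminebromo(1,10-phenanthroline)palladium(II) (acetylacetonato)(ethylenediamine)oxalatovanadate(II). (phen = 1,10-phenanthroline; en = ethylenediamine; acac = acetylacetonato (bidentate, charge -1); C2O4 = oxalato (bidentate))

Cation [Pd…]: ligand charges -1, Pd(II) ⇒ ion charge 1+.
Anion [V…]: ligand charges -3, V(II) ⇒ ion charge 1−.
One 1+ cation balances one 1− anion.

[PdBr(NH3)(phen)][V(acac)(C2O4)(en)]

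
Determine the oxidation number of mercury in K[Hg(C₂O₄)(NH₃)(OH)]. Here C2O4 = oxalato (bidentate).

+2

1 potassium outside the brackets (+1 each) → the complex ion is 1−.
Ligand charges: 1×OH = -1; 1×NH3 neutral; 1×C2O4 = -2; sum -3.
Hg + (-3) = 1− ⇒ Hg is +2.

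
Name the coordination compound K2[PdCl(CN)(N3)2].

The 2 potassium counter-ions carry a total charge of +2, so each complex ion is 2−.
Ligand charges: 1×chloro (-1 each), 2×azido (-1 each), 1×cyano (-1 each); total -4. So Pd + (-4) = 2−, giving Pd = +2.
Ligands are named alphabetically: azido before chloro before cyano.
The complex ion is anionic, so palladium takes the -ate form palladate(II).

potassium diazidochlorocyanopalladate(II)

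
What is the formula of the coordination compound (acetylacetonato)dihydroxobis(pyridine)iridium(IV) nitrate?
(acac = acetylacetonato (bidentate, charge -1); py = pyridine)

[Ir(acac)(OH)2(py)2]NO3

Ligands: 1 acetylacetonato (acac, -1), 2 hydroxo (OH, -1), 2 pyridine (py, neutral). Ligand charge sum = -3.
Charge balance with nitrate (-1) requires 1 complex ion per 1 nitrate.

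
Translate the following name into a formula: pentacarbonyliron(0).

Ligands: 5 carbonyl (CO, neutral). Ligand charge sum = 0.
With Fe in oxidation state 0, the complex ion is [Fe...].

[Fe(CO)5]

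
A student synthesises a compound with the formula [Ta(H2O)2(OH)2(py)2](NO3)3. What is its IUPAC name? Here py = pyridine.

diaquadihydroxobis(pyridine)tantalum(V) nitrate

The 3 nitrate counter-ions carry a total charge of -3, so each complex ion is 3+.
Ligand charges: 2×hydroxo (-1 each), 2×aqua (neutral), 2×pyridine (neutral); total -2. So Ta + (-2) = 3+, giving Ta = +5.
Ligands are named alphabetically: aqua before hydroxo before pyridine.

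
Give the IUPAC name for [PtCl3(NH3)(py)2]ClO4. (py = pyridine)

The 1 perchlorate counter-ion carries a total charge of -1, so each complex ion is 1+.
Ligand charges: 3×chloro (-1 each), 1×ammine (neutral), 2×pyridine (neutral); total -3. So Pt + (-3) = 1+, giving Pt = +4.
Ligands are named alphabetically: ammine before chloro before pyridine.

amminetrichlorobis(pyridine)platinum(IV) perchlorate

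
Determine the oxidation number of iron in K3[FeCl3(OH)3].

3 potassium outside the brackets (+1 each) → the complex ion is 3−.
Ligand charges: 3×OH = -3; 3×Cl = -3; sum -6.
Fe + (-6) = 3− ⇒ Fe is +3.

+3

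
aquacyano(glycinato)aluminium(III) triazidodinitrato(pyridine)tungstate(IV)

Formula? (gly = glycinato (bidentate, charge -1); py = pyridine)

[Al(CN)(gly)(H2O)][W(N3)3(NO3)2(py)]

Cation [Al…]: ligand charges -2, Al(III) ⇒ ion charge 1+.
Anion [W…]: ligand charges -5, W(IV) ⇒ ion charge 1−.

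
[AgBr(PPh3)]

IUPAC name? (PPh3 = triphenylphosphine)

bromo(triphenylphosphine)silver(I)

There is no counter-ion, so the complex is neutral overall.
Ligand charges: 1×triphenylphosphine (neutral), 1×bromo (-1 each); total -1. So Ag + (-1) = 0, giving Ag = +1.
Ligands are named alphabetically: bromo before triphenylphosphine.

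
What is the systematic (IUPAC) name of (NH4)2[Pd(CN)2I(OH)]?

ammonium dicyanohydroxoiodopalladate(II)

The 2 ammonium counter-ions carry a total charge of +2, so each complex ion is 2−.
Ligand charges: 1×iodo (-1 each), 1×hydroxo (-1 each), 2×cyano (-1 each); total -4. So Pd + (-4) = 2−, giving Pd = +2.
The complex ion is anionic, so palladium takes the -ate form palladate(II).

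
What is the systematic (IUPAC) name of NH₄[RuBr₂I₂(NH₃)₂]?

ammonium diamminedibromodiiodoruthenate(III)

The 1 ammonium counter-ion carries a total charge of +1, so each complex ion is 1−.
Ligand charges: 2×bromo (-1 each), 2×ammine (neutral), 2×iodo (-1 each); total -4. So Ru + (-4) = 1−, giving Ru = +3.
Ligands are named alphabetically: ammine before bromo before iodo.
The complex ion is anionic, so ruthenium takes the -ate form ruthenate(III).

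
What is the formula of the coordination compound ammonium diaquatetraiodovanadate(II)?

(NH4)2[V(H2O)2I4]

Ligands: 4 iodo (I, -1), 2 aqua (H2O, neutral). Ligand charge sum = -4.
With V in oxidation state +2, the complex ion is [V...]^2−.
Charge balance with ammonium (+1) requires 1 complex ion per 2 ammonium.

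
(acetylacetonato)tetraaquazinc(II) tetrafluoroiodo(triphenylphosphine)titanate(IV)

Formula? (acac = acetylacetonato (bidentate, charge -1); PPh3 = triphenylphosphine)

Cation [Zn…]: ligand charges -1, Zn(II) ⇒ ion charge 1+.
Anion [Ti…]: ligand charges -5, Ti(IV) ⇒ ion charge 1−.
One 1+ cation balances one 1− anion.

[Zn(acac)(H2O)4][TiF4I(PPh3)]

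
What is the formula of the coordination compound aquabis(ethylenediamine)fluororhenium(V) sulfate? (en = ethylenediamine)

[Re(en)2F(H2O)](SO4)2

Ligands: 2 ethylenediamine (en, neutral), 1 aqua (H2O, neutral), 1 fluoro (F, -1). Ligand charge sum = -1.
With Re in oxidation state +5, the complex ion is [Re...]^4+.
Charge balance with sulfate (-2) requires 1 complex ion per 2 sulfate.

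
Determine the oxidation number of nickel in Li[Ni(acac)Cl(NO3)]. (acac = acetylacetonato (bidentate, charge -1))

1 lithium outside the brackets (+1 each) → the complex ion is 1−.
Ligand charges: 1×acac = -1; 1×Cl = -1; 1×NO3 = -1; sum -3.
Ni + (-3) = 1− ⇒ Ni is +2.

+2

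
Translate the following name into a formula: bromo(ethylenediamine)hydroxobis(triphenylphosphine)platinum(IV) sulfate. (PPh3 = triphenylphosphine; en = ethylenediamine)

Ligands: 1 bromo (Br, -1), 2 triphenylphosphine (PPh3, neutral), 1 ethylenediamine (en, neutral), 1 hydroxo (OH, -1). Ligand charge sum = -2.
With Pt in oxidation state +4, the complex ion is [Pt...]^2+.
Charge balance with sulfate (-2) requires 1 complex ion per 1 sulfate.

[PtBr(en)(OH)(PPh3)2]SO4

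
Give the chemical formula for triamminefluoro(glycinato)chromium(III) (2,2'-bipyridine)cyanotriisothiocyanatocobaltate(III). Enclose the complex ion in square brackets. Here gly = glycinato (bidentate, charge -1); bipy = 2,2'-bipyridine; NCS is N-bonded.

[CrF(gly)(NH3)3][Co(bipy)(CN)(NCS)3]

Cation [Cr…]: ligand charges -2, Cr(III) ⇒ ion charge 1+.
Anion [Co…]: ligand charges -4, Co(III) ⇒ ion charge 1−.
One 1+ cation balances one 1− anion.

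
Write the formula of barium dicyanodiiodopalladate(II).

Ligands: 2 iodo (I, -1), 2 cyano (CN, -1). Ligand charge sum = -4.
Charge balance with barium (+2) requires 1 complex ion per 1 barium.

Ba[Pd(CN)2I2]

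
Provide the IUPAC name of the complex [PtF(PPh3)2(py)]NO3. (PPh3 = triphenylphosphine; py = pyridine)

The 1 nitrate counter-ion carries a total charge of -1, so each complex ion is 1+.
Ligand charges: 1×fluoro (-1 each), 2×triphenylphosphine (neutral), 1×pyridine (neutral); total -1. So Pt + (-1) = 1+, giving Pt = +2.
Ligands are named alphabetically: fluoro before pyridine before triphenylphosphine.

fluoro(pyridine)bis(triphenylphosphine)platinum(II) nitrate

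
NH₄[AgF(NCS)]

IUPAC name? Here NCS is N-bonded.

The 1 ammonium counter-ion carries a total charge of +1, so each complex ion is 1−.
Ligand charges: 1×isothiocyanato (-1 each), 1×fluoro (-1 each); total -2. So Ag + (-2) = 1−, giving Ag = +1.
The complex ion is anionic, so silver takes the -ate form argentate(I).

ammonium fluoroisothiocyanatoargentate(I)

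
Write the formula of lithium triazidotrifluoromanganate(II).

Li4[MnF3(N3)3]

Ligands: 3 fluoro (F, -1), 3 azido (N3, -1). Ligand charge sum = -6.
Charge balance with lithium (+1) requires 1 complex ion per 4 lithium.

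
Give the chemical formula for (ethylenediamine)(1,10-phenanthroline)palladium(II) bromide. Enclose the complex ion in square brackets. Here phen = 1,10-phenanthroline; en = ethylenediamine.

Ligands: 1 1,10-phenanthroline (phen, neutral), 1 ethylenediamine (en, neutral). Ligand charge sum = 0.
With Pd in oxidation state +2, the complex ion is [Pd...]^2+.
Charge balance with bromide (-1) requires 1 complex ion per 2 bromide.

[Pd(en)(phen)]Br2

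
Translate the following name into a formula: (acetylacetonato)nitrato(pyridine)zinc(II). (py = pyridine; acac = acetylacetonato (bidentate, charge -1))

Ligands: 1 pyridine (py, neutral), 1 acetylacetonato (acac, -1), 1 nitrato (NO3, -1). Ligand charge sum = -2.
With Zn in oxidation state +2, the complex ion is [Zn...].

[Zn(acac)(NO3)(py)]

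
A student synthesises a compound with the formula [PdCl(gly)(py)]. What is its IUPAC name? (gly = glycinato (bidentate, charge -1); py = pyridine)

chloro(glycinato)(pyridine)palladium(II)

There is no counter-ion, so the complex is neutral overall.
Ligand charges: 1×chloro (-1 each), 1×glycinato (-1 each), 1×pyridine (neutral); total -2. So Pd + (-2) = 0, giving Pd = +2.
Ligands are named alphabetically: chloro before glycinato before pyridine.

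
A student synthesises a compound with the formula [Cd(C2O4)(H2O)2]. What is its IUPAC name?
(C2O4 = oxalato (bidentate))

diaquaoxalatocadmium(II)

There is no counter-ion, so the complex is neutral overall.
Ligand charges: 1×oxalato (-2 each), 2×aqua (neutral); total -2. So Cd + (-2) = 0, giving Cd = +2.
Ligands are named alphabetically: aqua before oxalato.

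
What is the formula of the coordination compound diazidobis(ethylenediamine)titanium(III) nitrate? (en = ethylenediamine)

Ligands: 2 azido (N3, -1), 2 ethylenediamine (en, neutral). Ligand charge sum = -2.
Charge balance with nitrate (-1) requires 1 complex ion per 1 nitrate.

[Ti(en)2(N3)2]NO3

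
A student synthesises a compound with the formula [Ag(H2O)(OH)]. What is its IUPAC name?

There is no counter-ion, so the complex is neutral overall.
Ligand charges: 1×aqua (neutral), 1×hydroxo (-1 each); total -1. So Ag + (-1) = 0, giving Ag = +1.
Ligands are named alphabetically: aqua before hydroxo.

aquahydroxosilver(I)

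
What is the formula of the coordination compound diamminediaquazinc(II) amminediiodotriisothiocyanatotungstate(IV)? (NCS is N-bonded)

[Zn(H2O)2(NH3)2][WI2(NCS)3(NH3)]2

Cation [Zn…]: ligand charges 0, Zn(II) ⇒ ion charge 2+.
Anion [W…]: ligand charges -5, W(IV) ⇒ ion charge 1−.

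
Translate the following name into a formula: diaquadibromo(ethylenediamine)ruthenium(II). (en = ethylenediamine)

[RuBr2(en)(H2O)2]

Ligands: 1 ethylenediamine (en, neutral), 2 aqua (H2O, neutral), 2 bromo (Br, -1). Ligand charge sum = -2.
With Ru in oxidation state +2, the complex ion is [Ru...].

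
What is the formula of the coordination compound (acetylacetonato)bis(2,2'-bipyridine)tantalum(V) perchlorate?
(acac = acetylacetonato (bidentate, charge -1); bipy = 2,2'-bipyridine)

Ligands: 1 acetylacetonato (acac, -1), 2 2,2'-bipyridine (bipy, neutral). Ligand charge sum = -1.
Charge balance with perchlorate (-1) requires 1 complex ion per 4 perchlorate.

[Ta(acac)(bipy)2](ClO4)4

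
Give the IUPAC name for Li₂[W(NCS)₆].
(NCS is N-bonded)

lithium hexaisothiocyanatotungstate(IV)

The 2 lithium counter-ions carry a total charge of +2, so each complex ion is 2−.
Ligand charges: 6×isothiocyanato (-1 each); total -6. So W + (-6) = 2−, giving W = +4.
The complex ion is anionic, so tungsten takes the -ate form tungstate(IV).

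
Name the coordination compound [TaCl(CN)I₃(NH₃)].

amminechlorocyanotriiodotantalum(V)

There is no counter-ion, so the complex is neutral overall.
Ligand charges: 1×cyano (-1 each), 3×iodo (-1 each), 1×ammine (neutral), 1×chloro (-1 each); total -5. So Ta + (-5) = 0, giving Ta = +5.
Ligands are named alphabetically: ammine before chloro before cyano before iodo.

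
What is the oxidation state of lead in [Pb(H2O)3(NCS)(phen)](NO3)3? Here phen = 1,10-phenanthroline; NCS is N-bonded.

3 nitrate outside the brackets (-1 each) → the complex ion is 3+.
Ligand charges: 1×phen neutral; 3×H2O neutral; 1×NCS = -1; sum -1.
Pb + (-1) = 3+ ⇒ Pb is +4.

+4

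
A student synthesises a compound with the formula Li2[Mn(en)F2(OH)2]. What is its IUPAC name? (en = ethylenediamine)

The 2 lithium counter-ions carry a total charge of +2, so each complex ion is 2−.
Ligand charges: 1×ethylenediamine (neutral), 2×fluoro (-1 each), 2×hydroxo (-1 each); total -4. So Mn + (-4) = 2−, giving Mn = +2.
Ligands are named alphabetically: ethylenediamine before fluoro before hydroxo.
The complex ion is anionic, so manganese takes the -ate form manganate(II).

lithium (ethylenediamine)difluorodihydroxomanganate(II)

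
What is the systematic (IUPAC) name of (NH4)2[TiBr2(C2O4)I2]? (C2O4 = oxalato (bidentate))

ammonium dibromodiiodooxalatotitanate(IV)

The 2 ammonium counter-ions carry a total charge of +2, so each complex ion is 2−.
Ligand charges: 2×iodo (-1 each), 2×bromo (-1 each), 1×oxalato (-2 each); total -6. So Ti + (-6) = 2−, giving Ti = +4.
Ligands are named alphabetically: bromo before iodo before oxalato.
The complex ion is anionic, so titanium takes the -ate form titanate(IV).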